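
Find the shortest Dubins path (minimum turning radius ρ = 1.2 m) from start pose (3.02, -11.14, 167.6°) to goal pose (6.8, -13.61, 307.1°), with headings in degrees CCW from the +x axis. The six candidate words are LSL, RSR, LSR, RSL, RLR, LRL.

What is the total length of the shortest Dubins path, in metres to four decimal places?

Let ψ = atan2(Δy, Δx) = atan2(-2.47, 3.78) = -33.1622° be the start→goal bearing.
Normalize: d = |goal − start| / ρ = 4.515451/1.2 = 3.762876, α = (θ_start − ψ) mod 360° = 200.7622° = 3.503961 rad, β = (θ_goal − ψ) mod 360° = 340.2622° = 5.938695 rad.
Common terms: sin α = -0.354490, cos α = -0.935060, sin β = -0.337717, cos β = 0.941248, cos(α−β) = -0.760406, d² = 14.159236. Work in radians in the unit-radius frame; every candidate has L = ρ·(t + p + q).
LSL: p² = 2 + d² − 2cos(α−β) + 2d(sin α − sin β) = 17.553819; p = √p² = 4.189728; φ = atan2(cos β − cos α, d + sin α − sin β) = 0.464343 rad; t = (φ − α) mod 2π = 3.243567 rad, q = (β − φ) mod 2π = 5.474353 rad → L = 1.2·(3.243567 + 4.189728 + 5.474353) = 1.2·12.907647 = 15.489177 m
RSR: p² = 2 + d² − 2cos(α−β) + 2d(sin β − sin α) = 17.806277; p = √p² = 4.219748; φ = atan2(cos α − cos β, d − sin α + sin β) = -0.460783 rad; t = (α − φ) mod 2π = 3.964743 rad, q = (φ − β) mod 2π = 6.166893 rad → L = 1.2·(3.964743 + 4.219748 + 6.166893) = 1.2·14.351385 = 17.221662 m
LSR: p² = d² − 2 + 2cos(α−β) + 2d(sin α + sin β) = 5.429050; p = √p² = 2.330032; φ = atan2(−cos α − cos β, d + sin α + sin β) − atan2(−2, p) = 0.707311 rad; t = (φ − α) mod 2π = 3.486535 rad, q = (φ − β) mod 2π = 1.051801 rad → L = 1.2·(3.486535 + 2.330032 + 1.051801) = 1.2·6.868368 = 8.242042 m
RSL: p² = d² − 2 + 2cos(α−β) − 2d(sin α + sin β) = 15.847798; p = √p² = 3.980929; φ = atan2(cos α + cos β, d − sin α − sin β) − atan2(2, p) = -0.464173 rad; t = (α − φ) mod 2π = 3.968134 rad, q = (β − φ) mod 2π = 0.119683 rad → L = 1.2·(3.968134 + 3.980929 + 0.119683) = 1.2·8.068746 = 9.682496 m
RLR: c = (6 − d² + 2cos(α−β) + 2d(sin α − sin β))/8 = -1.225785, |c| > 1 → infeasible
LRL: c = (6 − d² + 2cos(α−β) − 2d(sin α − sin β))/8 = -1.194227, |c| > 1 → infeasible
Shortest: LSR with L = 8.242042 m ≈ 8.2420 m

8.2420 m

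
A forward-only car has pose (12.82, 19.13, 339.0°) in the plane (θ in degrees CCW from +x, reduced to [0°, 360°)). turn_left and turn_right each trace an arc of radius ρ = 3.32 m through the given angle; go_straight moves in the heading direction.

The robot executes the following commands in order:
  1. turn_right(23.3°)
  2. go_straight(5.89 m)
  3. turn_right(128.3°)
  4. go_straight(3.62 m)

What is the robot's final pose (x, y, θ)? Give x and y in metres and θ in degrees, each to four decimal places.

(12.6834, 8.1583, 187.4000°)

set_pose: (x, y, θ) = (12.8200, 19.1300, 339.0000°), ρ = 3.32
turn_right(23.3°): centre at ρ to the right, rotate −23.3° → (13.9490, 18.4066, 315.7000°)
go_straight(5.89): x += 5.89·cos θ, y += 5.89·sin θ → (18.1644, 14.2929, 315.7000°)
turn_right(128.3°): centre at ρ to the right, rotate −128.3° → (16.2732, 8.6245, 187.4000°)
go_straight(3.62): x += 3.62·cos θ, y += 3.62·sin θ → (12.6834, 8.1583, 187.4000°)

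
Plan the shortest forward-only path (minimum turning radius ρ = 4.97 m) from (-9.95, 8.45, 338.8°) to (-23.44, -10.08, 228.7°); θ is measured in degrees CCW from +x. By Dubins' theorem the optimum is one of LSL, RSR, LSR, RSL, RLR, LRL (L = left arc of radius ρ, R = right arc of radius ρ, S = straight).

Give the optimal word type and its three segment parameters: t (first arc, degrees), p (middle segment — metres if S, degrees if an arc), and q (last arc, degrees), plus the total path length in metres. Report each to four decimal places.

Let ψ = atan2(Δy, Δx) = atan2(-18.53, -13.49) = -126.0549° be the start→goal bearing.
Normalize: d = |goal − start| / ρ = 22.920318/4.97 = 4.611734, α = (θ_start − ψ) mod 360° = 104.8549° = 1.830064 rad, β = (θ_goal − ψ) mod 360° = 354.7549° = 6.191642 rad.
Common terms: sin α = 0.966578, cos α = -0.256373, sin β = -0.091416, cos β = 0.995813, cos(α−β) = -0.343660, d² = 21.268091. Work in radians in the unit-radius frame; every candidate has L = ρ·(t + p + q).
LSL: p² = 2 + d² − 2cos(α−β) + 2d(sin α − sin β) = 33.713782; p = √p² = 5.806357; φ = atan2(cos β − cos α, d + sin α − sin β) = 0.217365 rad; t = (φ − α) mod 2π = 4.670487 rad, q = (β − φ) mod 2π = 5.974276 rad → L = 4.97·(4.670487 + 5.806357 + 5.974276) = 4.97·16.451120 = 81.762067 m
RSR: p² = 2 + d² − 2cos(α−β) + 2d(sin β − sin α) = 14.197039; p = √p² = 3.767896; φ = atan2(cos α − cos β, d − sin α + sin β) = -0.338773 rad; t = (α − φ) mod 2π = 2.168837 rad, q = (φ − β) mod 2π = 6.035956 rad → L = 4.97·(2.168837 + 3.767896 + 6.035956) = 4.97·11.972689 = 59.504263 m
LSR: p² = d² − 2 + 2cos(α−β) + 2d(sin α + sin β) = 26.652803; p = √p² = 5.162635; φ = atan2(−cos α − cos β, d + sin α + sin β) − atan2(−2, p) = 0.235639 rad; t = (φ − α) mod 2π = 4.688760 rad, q = (φ − β) mod 2π = 0.327182 rad → L = 4.97·(4.688760 + 5.162635 + 0.327182) = 4.97·10.178578 = 50.587532 m
RSL: p² = d² − 2 + 2cos(α−β) − 2d(sin α + sin β) = 10.508741; p = √p² = 3.241719; φ = atan2(cos α + cos β, d − sin α − sin β) − atan2(2, p) = -0.357426 rad; t = (α − φ) mod 2π = 2.187490 rad, q = (β − φ) mod 2π = 0.265882 rad → L = 4.97·(2.187490 + 3.241719 + 0.265882) = 4.97·5.695091 = 28.304603 m
RLR: c = (6 − d² + 2cos(α−β) + 2d(sin α − sin β))/8 = -0.774630; p = 2π − arccos c = 3.826259 rad; φ = atan2(cos α − cos β, d − sin α + sin β) = -0.338773 rad; t = (α − φ + p/2) mod 2π = 4.081967 rad, q = (α − β − t + p) mod 2π = 1.665900 rad → L = 4.97·(4.081967 + 3.826259 + 1.665900) = 4.97·9.574126 = 47.583407 m
LRL: c = (6 − d² + 2cos(α−β) − 2d(sin α − sin β))/8 = -3.214223, |c| > 1 → infeasible
Shortest: RSL with L = 28.304603 m ≈ 28.3046 m
Convert RSL to answer units (arcs ×180/π): t = 2.187490·180/π = 125.3339°, p = ρ·p = 4.97·3.241719 = 16.1113 m, q = 0.265882·180/π = 15.2339°, L = 28.3046 m.

RSL: t = 125.3339°, p = 16.1113 m, q = 15.2339°, L = 28.3046 m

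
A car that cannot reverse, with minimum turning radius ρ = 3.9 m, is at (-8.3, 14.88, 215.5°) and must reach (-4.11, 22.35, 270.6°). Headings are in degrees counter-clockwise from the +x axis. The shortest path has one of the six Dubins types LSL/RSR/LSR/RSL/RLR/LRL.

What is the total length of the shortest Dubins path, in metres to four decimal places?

Let ψ = atan2(Δy, Δx) = atan2(7.47, 4.19) = 60.7115° be the start→goal bearing.
Normalize: d = |goal − start| / ρ = 8.564870/3.9 = 2.196121, α = (θ_start − ψ) mod 360° = 154.7885° = 2.701569 rad, β = (θ_goal − ψ) mod 360° = 209.8885° = 3.663246 rad.
Common terms: sin α = 0.425961, cos α = -0.904742, sin β = -0.498314, cos β = -0.866997, cos(α−β) = 0.572146, d² = 4.822945. Work in radians in the unit-radius frame; every candidate has L = ρ·(t + p + q).
LSL: p² = 2 + d² − 2cos(α−β) + 2d(sin α − sin β) = 9.738291; p = √p² = 3.120623; φ = atan2(cos β − cos α, d + sin α − sin β) = 0.012096 rad; t = (φ − α) mod 2π = 3.593712 rad, q = (β − φ) mod 2π = 3.651150 rad → L = 3.9·(3.593712 + 3.120623 + 3.651150) = 3.9·10.365485 = 40.425392 m
RSR: p² = 2 + d² − 2cos(α−β) + 2d(sin β − sin α) = 1.619017; p = √p² = 1.272406; φ = atan2(cos α − cos β, d − sin α + sin β) = -0.029669 rad; t = (α − φ) mod 2π = 2.731238 rad, q = (φ − β) mod 2π = 2.590271 rad → L = 3.9·(2.731238 + 1.272406 + 2.590271) = 3.9·6.593915 = 25.716268 m
LSR: p² = d² − 2 + 2cos(α−β) + 2d(sin α + sin β) = 3.649444; p = √p² = 1.910352; φ = atan2(−cos α − cos β, d + sin α + sin β) − atan2(−2, p) = 1.503595 rad; t = (φ − α) mod 2π = 5.085211 rad, q = (φ − β) mod 2π = 4.123535 rad → L = 3.9·(5.085211 + 1.910352 + 4.123535) = 3.9·11.119098 = 43.364480 m
RSL: p² = d² − 2 + 2cos(α−β) − 2d(sin α + sin β) = 4.285030; p = √p² = 2.070032; φ = atan2(cos α + cos β, d − sin α − sin β) − atan2(2, p) = -1.431257 rad; t = (α − φ) mod 2π = 4.132827 rad, q = (β − φ) mod 2π = 5.094503 rad → L = 3.9·(4.132827 + 2.070032 + 5.094503) = 3.9·11.297361 = 44.059709 m
RLR: c = (6 − d² + 2cos(α−β) + 2d(sin α − sin β))/8 = 0.797623; p = 2π − arccos c = 5.635733 rad; φ = atan2(cos α − cos β, d − sin α + sin β) = -0.029669 rad; t = (α − φ + p/2) mod 2π = 5.549104 rad, q = (α − β − t + p) mod 2π = 5.408137 rad → L = 3.9·(5.549104 + 5.635733 + 5.408137) = 3.9·16.592974 = 64.712600 m
LRL: c = (6 − d² + 2cos(α−β) − 2d(sin α − sin β))/8 = -0.217286; p = 2π − arccos c = 4.493355 rad; φ = atan2(cos β − cos α, d + sin α − sin β) = 0.012096 rad; t = (φ − α + p/2) mod 2π = 5.840389 rad, q = (β − α − t + p) mod 2π = 5.897828 rad → L = 3.9·(5.840389 + 4.493355 + 5.897828) = 3.9·16.231573 = 63.303133 m
Shortest: RSR with L = 25.716268 m ≈ 25.7163 m

25.7163 m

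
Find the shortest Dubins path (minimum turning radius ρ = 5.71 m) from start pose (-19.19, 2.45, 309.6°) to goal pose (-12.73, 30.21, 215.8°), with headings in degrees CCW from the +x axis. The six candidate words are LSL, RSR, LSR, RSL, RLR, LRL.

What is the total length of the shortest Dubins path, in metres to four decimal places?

46.7526 m

Let ψ = atan2(Δy, Δx) = atan2(27.76, 6.46) = 76.8999° be the start→goal bearing.
Normalize: d = |goal − start| / ρ = 28.501740/5.71 = 4.991548, α = (θ_start − ψ) mod 360° = 232.7001° = 4.061383 rad, β = (θ_goal − ψ) mod 360° = 138.9001° = 2.424264 rad.
Common terms: sin α = -0.795474, cos α = -0.605987, sin β = 0.657374, cos β = -0.753564, cos(α−β) = -0.066274, d² = 24.915554. Work in radians in the unit-radius frame; every candidate has L = ρ·(t + p + q).
LSL: p² = 2 + d² − 2cos(α−β) + 2d(sin α − sin β) = 12.544175; p = √p² = 3.541776; φ = atan2(cos β − cos α, d + sin α − sin β) = -0.041680 rad; t = (φ − α) mod 2π = 2.180123 rad, q = (β − φ) mod 2π = 2.465944 rad → L = 5.71·(2.180123 + 3.541776 + 2.465944) = 5.71·8.187842 = 46.752578 m
RSR: p² = 2 + d² − 2cos(α−β) + 2d(sin β − sin α) = 41.552028; p = √p² = 6.446086; φ = atan2(cos α − cos β, d − sin α + sin β) = 0.022896 rad; t = (α − φ) mod 2π = 4.038487 rad, q = (φ − β) mod 2π = 3.881818 rad → L = 5.71·(4.038487 + 6.446086 + 3.881818) = 5.71·14.366390 = 82.032089 m
LSR: p² = d² − 2 + 2cos(α−β) + 2d(sin α + sin β) = 21.404337; p = √p² = 4.626482; φ = atan2(−cos α − cos β, d + sin α + sin β) − atan2(−2, p) = 0.681153 rad; t = (φ − α) mod 2π = 2.902956 rad, q = (φ − β) mod 2π = 4.540075 rad → L = 5.71·(2.902956 + 4.626482 + 4.540075) = 5.71·12.069512 = 68.916915 m
RSL: p² = d² − 2 + 2cos(α−β) − 2d(sin α + sin β) = 24.161675; p = √p² = 4.915453; φ = atan2(cos α + cos β, d − sin α − sin β) − atan2(2, p) = -0.645505 rad; t = (α − φ) mod 2π = 4.706887 rad, q = (β − φ) mod 2π = 3.069769 rad → L = 5.71·(4.706887 + 4.915453 + 3.069769) = 5.71·12.692109 = 72.471940 m
RLR: c = (6 − d² + 2cos(α−β) + 2d(sin α − sin β))/8 = -4.194003, |c| > 1 → infeasible
LRL: c = (6 − d² + 2cos(α−β) − 2d(sin α − sin β))/8 = -0.568022; p = 2π − arccos c = 4.108289 rad; φ = atan2(cos β − cos α, d + sin α − sin β) = -0.041680 rad; t = (φ − α + p/2) mod 2π = 4.234267 rad, q = (β − α − t + p) mod 2π = 4.520088 rad → L = 5.71·(4.234267 + 4.108289 + 4.520088) = 5.71·12.862644 = 73.445696 m
Shortest: LSL with L = 46.752578 m ≈ 46.7526 m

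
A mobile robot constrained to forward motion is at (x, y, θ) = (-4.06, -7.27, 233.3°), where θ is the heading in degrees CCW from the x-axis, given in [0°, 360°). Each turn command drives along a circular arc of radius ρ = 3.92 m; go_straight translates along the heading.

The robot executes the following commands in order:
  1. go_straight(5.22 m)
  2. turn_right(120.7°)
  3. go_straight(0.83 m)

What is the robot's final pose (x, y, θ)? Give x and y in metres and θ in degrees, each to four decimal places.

(-14.2605, -9.8528, 112.6000°)

set_pose: (x, y, θ) = (-4.0600, -7.2700, 233.3000°), ρ = 3.92
go_straight(5.22): x += 5.22·cos θ, y += 5.22·sin θ → (-7.1796, -11.4553, 233.3000°)
turn_right(120.7°): centre at ρ to the right, rotate −120.7° → (-13.9415, -10.6190, 112.6000°)
go_straight(0.83): x += 0.83·cos θ, y += 0.83·sin θ → (-14.2605, -9.8528, 112.6000°)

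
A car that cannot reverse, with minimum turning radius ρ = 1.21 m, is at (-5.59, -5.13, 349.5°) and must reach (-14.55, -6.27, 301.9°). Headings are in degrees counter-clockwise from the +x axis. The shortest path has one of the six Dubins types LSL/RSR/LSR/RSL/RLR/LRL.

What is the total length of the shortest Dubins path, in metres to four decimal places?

Let ψ = atan2(Δy, Δx) = atan2(-1.14, -8.96) = -172.7491° be the start→goal bearing.
Normalize: d = |goal − start| / ρ = 9.032231/1.21 = 7.464654, α = (θ_start − ψ) mod 360° = 162.2491° = 2.831781 rad, β = (θ_goal − ψ) mod 360° = 114.6491° = 2.001004 rad.
Common terms: sin α = 0.304879, cos α = -0.952391, sin β = 0.908879, cos β = -0.417060, cos(α−β) = 0.674302, d² = 55.721057. Work in radians in the unit-radius frame; every candidate has L = ρ·(t + p + q).
LSL: p² = 2 + d² − 2cos(α−β) + 2d(sin α − sin β) = 47.355155; p = √p² = 6.881508; φ = atan2(cos β − cos α, d + sin α − sin β) = 0.077871 rad; t = (φ − α) mod 2π = 3.529276 rad, q = (β − φ) mod 2π = 1.923133 rad → L = 1.21·(3.529276 + 6.881508 + 1.923133) = 1.21·12.333917 = 14.924039 m
RSR: p² = 2 + d² − 2cos(α−β) + 2d(sin β − sin α) = 65.389750; p = √p² = 8.086393; φ = atan2(cos α − cos β, d − sin α + sin β) = -0.066250 rad; t = (α − φ) mod 2π = 2.898031 rad, q = (φ − β) mod 2π = 4.215931 rad → L = 1.21·(2.898031 + 8.086393 + 4.215931) = 1.21·15.200355 = 18.392429 m
LSR: p² = d² − 2 + 2cos(α−β) + 2d(sin α + sin β) = 73.190236; p = √p² = 8.555129; φ = atan2(−cos α − cos β, d + sin α + sin β) − atan2(−2, p) = 0.386163 rad; t = (φ − α) mod 2π = 3.837567 rad, q = (φ − β) mod 2π = 4.668344 rad → L = 1.21·(3.837567 + 8.555129 + 4.668344) = 1.21·17.061040 = 20.643858 m
RSL: p² = d² − 2 + 2cos(α−β) − 2d(sin α + sin β) = 36.949089; p = √p² = 6.078576; φ = atan2(cos α + cos β, d − sin α − sin β) − atan2(2, p) = -0.533541 rad; t = (α − φ) mod 2π = 3.365322 rad, q = (β − φ) mod 2π = 2.534545 rad → L = 1.21·(3.365322 + 6.078576 + 2.534545) = 1.21·11.978443 = 14.493916 m
RLR: c = (6 − d² + 2cos(α−β) + 2d(sin α − sin β))/8 = -7.173719, |c| > 1 → infeasible
LRL: c = (6 − d² + 2cos(α−β) − 2d(sin α − sin β))/8 = -4.919394, |c| > 1 → infeasible
Shortest: RSL with L = 14.493916 m ≈ 14.4939 m

14.4939 m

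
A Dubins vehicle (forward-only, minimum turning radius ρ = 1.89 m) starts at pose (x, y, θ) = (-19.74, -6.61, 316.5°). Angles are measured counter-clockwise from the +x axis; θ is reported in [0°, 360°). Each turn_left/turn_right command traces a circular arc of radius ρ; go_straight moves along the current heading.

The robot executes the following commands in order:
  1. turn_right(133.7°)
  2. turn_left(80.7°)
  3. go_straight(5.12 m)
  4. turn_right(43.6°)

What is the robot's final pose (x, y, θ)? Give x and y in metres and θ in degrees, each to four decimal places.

(-23.9793, -17.8656, 219.9000°)

set_pose: (x, y, θ) = (-19.7400, -6.6100, 316.5000°), ρ = 1.89
turn_right(133.7°): centre at ρ to the right, rotate −133.7° → (-20.9487, -9.8687, 182.8000°)
turn_left(80.7°): centre at ρ to the left, rotate +80.7° → (-22.7342, -11.5425, 263.5000°)
go_straight(5.12): x += 5.12·cos θ, y += 5.12·sin θ → (-23.3138, -16.6296, 263.5000°)
turn_right(43.6°): centre at ρ to the right, rotate −43.6° → (-23.9793, -17.8656, 219.9000°)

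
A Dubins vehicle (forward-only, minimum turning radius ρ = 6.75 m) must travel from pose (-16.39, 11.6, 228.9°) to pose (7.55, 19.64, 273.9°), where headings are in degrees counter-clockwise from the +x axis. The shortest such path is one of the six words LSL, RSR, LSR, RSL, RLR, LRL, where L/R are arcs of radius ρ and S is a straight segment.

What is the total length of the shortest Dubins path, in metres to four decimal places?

58.8950 m

Let ψ = atan2(Δy, Δx) = atan2(8.04, 23.94) = 18.5641° be the start→goal bearing.
Normalize: d = |goal − start| / ρ = 25.254014/6.75 = 3.741335, α = (θ_start − ψ) mod 360° = 210.3359° = 3.671054 rad, β = (θ_goal − ψ) mod 360° = 255.3359° = 4.456452 rad.
Common terms: sin α = -0.505069, cos α = -0.863079, sin β = -0.967427, cos β = -0.253152, cos(α−β) = 0.707107, d² = 13.997590. Work in radians in the unit-radius frame; every candidate has L = ρ·(t + p + q).
LSL: p² = 2 + d² − 2cos(α−β) + 2d(sin α − sin β) = 18.043049; p = √p² = 4.247711; φ = atan2(cos β − cos α, d + sin α − sin β) = 0.144088 rad; t = (φ − α) mod 2π = 2.756219 rad, q = (β − φ) mod 2π = 4.312365 rad → L = 6.75·(2.756219 + 4.247711 + 4.312365) = 6.75·11.316294 = 76.384988 m
RSR: p² = 2 + d² − 2cos(α−β) + 2d(sin β − sin α) = 11.123704; p = √p² = 3.335222; φ = atan2(cos α − cos β, d − sin α + sin β) = -0.183910 rad; t = (α − φ) mod 2π = 3.854964 rad, q = (φ − β) mod 2π = 1.642823 rad → L = 6.75·(3.854964 + 3.335222 + 1.642823) = 6.75·8.833009 = 59.622810 m
LSR: p² = d² − 2 + 2cos(α−β) + 2d(sin α + sin β) = 2.393607; p = √p² = 1.547128; φ = atan2(−cos α − cos β, d + sin α + sin β) − atan2(−2, p) = 1.369597 rad; t = (φ − α) mod 2π = 3.981729 rad, q = (φ − β) mod 2π = 3.196330 rad → L = 6.75·(3.981729 + 1.547128 + 3.196330) = 6.75·8.725187 = 58.895015 m
RSL: p² = d² − 2 + 2cos(α−β) − 2d(sin α + sin β) = 24.430001; p = √p² = 4.942671; φ = atan2(cos α + cos β, d − sin α − sin β) − atan2(2, p) = -0.595406 rad; t = (α − φ) mod 2π = 4.266460 rad, q = (β − φ) mod 2π = 5.051858 rad → L = 6.75·(4.266460 + 4.942671 + 5.051858) = 6.75·14.260990 = 96.261683 m
RLR: c = (6 − d² + 2cos(α−β) + 2d(sin α − sin β))/8 = -0.390463; p = 2π − arccos c = 4.311254 rad; φ = atan2(cos α − cos β, d − sin α + sin β) = -0.183910 rad; t = (α − φ + p/2) mod 2π = 6.010591 rad, q = (α − β − t + p) mod 2π = 3.798451 rad → L = 6.75·(6.010591 + 4.311254 + 3.798451) = 6.75·14.120296 = 95.311999 m
LRL: c = (6 − d² + 2cos(α−β) − 2d(sin α − sin β))/8 = -1.255381, |c| > 1 → infeasible
Shortest: LSR with L = 58.895015 m ≈ 58.8950 m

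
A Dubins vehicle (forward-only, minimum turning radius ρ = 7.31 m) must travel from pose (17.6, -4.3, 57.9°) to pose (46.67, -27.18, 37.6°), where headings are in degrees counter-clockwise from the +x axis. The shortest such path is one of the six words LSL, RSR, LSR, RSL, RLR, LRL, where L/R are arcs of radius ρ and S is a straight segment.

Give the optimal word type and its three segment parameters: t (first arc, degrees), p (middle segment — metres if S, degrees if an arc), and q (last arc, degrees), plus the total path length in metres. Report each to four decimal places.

RSL: t = 133.7144°, p = 17.3146 m, q = 113.4144°, L = 48.8442 m

Let ψ = atan2(Δy, Δx) = atan2(-22.88, 29.07) = -38.2051° be the start→goal bearing.
Normalize: d = |goal − start| / ρ = 36.994044/7.31 = 5.060745, α = (θ_start − ψ) mod 360° = 96.1051° = 1.677350 rad, β = (θ_goal − ψ) mod 360° = 75.8051° = 1.323048 rad.
Common terms: sin α = 0.994329, cos α = -0.106352, sin β = 0.969467, cos β = 0.245222, cos(α−β) = 0.937889, d² = 25.611137. Work in radians in the unit-radius frame; every candidate has L = ρ·(t + p + q).
LSL: p² = 2 + d² − 2cos(α−β) + 2d(sin α − sin β) = 25.986995; p = √p² = 5.097744; φ = atan2(cos β − cos α, d + sin α − sin β) = 0.069021 rad; t = (φ − α) mod 2π = 4.674857 rad, q = (β − φ) mod 2π = 1.254027 rad → L = 7.31·(4.674857 + 5.097744 + 1.254027) = 7.31·11.026628 = 80.604647 m
RSR: p² = 2 + d² − 2cos(α−β) + 2d(sin β − sin α) = 25.483724; p = √p² = 5.048141; φ = atan2(cos α − cos β, d − sin α + sin β) = -0.069701 rad; t = (α − φ) mod 2π = 1.747051 rad, q = (φ − β) mod 2π = 4.890437 rad → L = 7.31·(1.747051 + 5.048141 + 4.890437) = 7.31·11.685628 = 85.421939 m
LSR: p² = d² − 2 + 2cos(α−β) + 2d(sin α + sin β) = 45.363452; p = √p² = 6.735240; φ = atan2(−cos α − cos β, d + sin α + sin β) − atan2(−2, p) = 0.268886 rad; t = (φ − α) mod 2π = 4.874721 rad, q = (φ − β) mod 2π = 5.229023 rad → L = 7.31·(4.874721 + 6.735240 + 5.229023) = 7.31·16.838983 = 123.092969 m
RSL: p² = d² − 2 + 2cos(α−β) − 2d(sin α + sin β) = 5.610379; p = √p² = 2.368624; φ = atan2(cos α + cos β, d − sin α − sin β) − atan2(2, p) = -0.656407 rad; t = (α − φ) mod 2π = 2.333757 rad, q = (β − φ) mod 2π = 1.979455 rad → L = 7.31·(2.333757 + 2.368624 + 1.979455) = 7.31·6.681836 = 48.844219 m
RLR: c = (6 − d² + 2cos(α−β) + 2d(sin α − sin β))/8 = -2.185466, |c| > 1 → infeasible
LRL: c = (6 − d² + 2cos(α−β) − 2d(sin α − sin β))/8 = -2.248374, |c| > 1 → infeasible
Shortest: RSL with L = 48.844219 m ≈ 48.8442 m
Convert RSL to answer units (arcs ×180/π): t = 2.333757·180/π = 133.7144°, p = ρ·p = 7.31·2.368624 = 17.3146 m, q = 1.979455·180/π = 113.4144°, L = 48.8442 m.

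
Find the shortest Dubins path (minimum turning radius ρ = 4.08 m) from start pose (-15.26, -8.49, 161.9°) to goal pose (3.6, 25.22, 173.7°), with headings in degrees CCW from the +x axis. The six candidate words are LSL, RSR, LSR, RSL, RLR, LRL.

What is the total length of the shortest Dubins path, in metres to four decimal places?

Let ψ = atan2(Δy, Δx) = atan2(33.71, 18.86) = 60.7740° be the start→goal bearing.
Normalize: d = |goal − start| / ρ = 38.627240/4.08 = 9.467461, α = (θ_start − ψ) mod 360° = 101.1260° = 1.764983 rad, β = (θ_goal − ψ) mod 360° = 112.9260° = 1.970931 rad.
Common terms: sin α = 0.981205, cos α = -0.192968, sin β = 0.921008, cos β = -0.389543, cos(α−β) = 0.978867, d² = 89.632816. Work in radians in the unit-radius frame; every candidate has L = ρ·(t + p + q).
LSL: p² = 2 + d² − 2cos(α−β) + 2d(sin α − sin β) = 90.814899; p = √p² = 9.529685; φ = atan2(cos β − cos α, d + sin α − sin β) = -0.020629 rad; t = (φ − α) mod 2π = 4.497574 rad, q = (β − φ) mod 2π = 1.991560 rad → L = 4.08·(4.497574 + 9.529685 + 1.991560) = 4.08·16.018819 = 65.356783 m
RSR: p² = 2 + d² − 2cos(α−β) + 2d(sin β − sin α) = 88.535262; p = √p² = 9.409318; φ = atan2(cos α − cos β, d − sin α + sin β) = 0.020893 rad; t = (α − φ) mod 2π = 1.744090 rad, q = (φ − β) mod 2π = 4.333147 rad → L = 4.08·(1.744090 + 9.409318 + 4.333147) = 4.08·15.486554 = 63.185142 m
LSR: p² = d² − 2 + 2cos(α−β) + 2d(sin α + sin β) = 125.608813; p = √p² = 11.207534; φ = atan2(−cos α − cos β, d + sin α + sin β) − atan2(−2, p) = 0.227781 rad; t = (φ − α) mod 2π = 4.745984 rad, q = (φ − β) mod 2π = 4.540035 rad → L = 4.08·(4.745984 + 11.207534 + 4.540035) = 4.08·20.493553 = 83.613698 m
RSL: p² = d² − 2 + 2cos(α−β) − 2d(sin α + sin β) = 53.572288; p = √p² = 7.319309; φ = atan2(cos α + cos β, d − sin α − sin β) − atan2(2, p) = -0.343585 rad; t = (α − φ) mod 2π = 2.108567 rad, q = (β − φ) mod 2π = 2.314516 rad → L = 4.08·(2.108567 + 7.319309 + 2.314516) = 4.08·11.742393 = 47.908964 m
RLR: c = (6 − d² + 2cos(α−β) + 2d(sin α − sin β))/8 = -10.066908, |c| > 1 → infeasible
LRL: c = (6 − d² + 2cos(α−β) − 2d(sin α − sin β))/8 = -10.351862, |c| > 1 → infeasible
Shortest: RSL with L = 47.908964 m ≈ 47.9090 m

47.9090 m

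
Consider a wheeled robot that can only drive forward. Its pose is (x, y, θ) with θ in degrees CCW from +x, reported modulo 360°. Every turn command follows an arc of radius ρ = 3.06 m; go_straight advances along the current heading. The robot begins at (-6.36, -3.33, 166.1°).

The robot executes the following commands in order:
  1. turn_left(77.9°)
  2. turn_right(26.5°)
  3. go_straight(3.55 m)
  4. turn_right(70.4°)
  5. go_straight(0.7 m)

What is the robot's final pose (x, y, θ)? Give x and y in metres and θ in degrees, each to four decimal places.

(-17.6620, -7.9677, 147.1000°)

set_pose: (x, y, θ) = (-6.3600, -3.3300, 166.1000°), ρ = 3.06
turn_left(77.9°): centre at ρ to the left, rotate +77.9° → (-9.8454, -4.9590, 244.0000°)
turn_right(26.5°): centre at ρ to the right, rotate −26.5° → (-10.7329, -6.0452, 217.5000°)
go_straight(3.55): x += 3.55·cos θ, y += 3.55·sin θ → (-13.5493, -8.2063, 217.5000°)
turn_right(70.4°): centre at ρ to the right, rotate −70.4° → (-17.0742, -8.3479, 147.1000°)
go_straight(0.7): x += 0.7·cos θ, y += 0.7·sin θ → (-17.6620, -7.9677, 147.1000°)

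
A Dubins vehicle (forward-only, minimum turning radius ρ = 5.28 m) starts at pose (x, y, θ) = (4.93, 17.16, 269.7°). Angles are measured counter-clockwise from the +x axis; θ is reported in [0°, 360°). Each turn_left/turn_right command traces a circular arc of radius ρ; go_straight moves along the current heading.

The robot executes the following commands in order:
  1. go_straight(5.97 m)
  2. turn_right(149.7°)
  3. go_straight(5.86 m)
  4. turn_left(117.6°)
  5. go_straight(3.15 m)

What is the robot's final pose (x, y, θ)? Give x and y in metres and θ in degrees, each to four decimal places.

set_pose: (x, y, θ) = (4.9300, 17.1600, 269.7000°), ρ = 5.28
go_straight(5.97): x += 5.97·cos θ, y += 5.97·sin θ → (4.8987, 11.1901, 269.7000°)
turn_right(149.7°): centre at ρ to the right, rotate −149.7° → (-4.9538, 8.5777, 120.0000°)
go_straight(5.86): x += 5.86·cos θ, y += 5.86·sin θ → (-7.8838, 13.6526, 120.0000°)
turn_left(117.6°): centre at ρ to the left, rotate +117.6° → (-16.9145, 13.8418, 237.6000°)
go_straight(3.15): x += 3.15·cos θ, y += 3.15·sin θ → (-18.6023, 11.1822, 237.6000°)

(-18.6023, 11.1822, 237.6000°)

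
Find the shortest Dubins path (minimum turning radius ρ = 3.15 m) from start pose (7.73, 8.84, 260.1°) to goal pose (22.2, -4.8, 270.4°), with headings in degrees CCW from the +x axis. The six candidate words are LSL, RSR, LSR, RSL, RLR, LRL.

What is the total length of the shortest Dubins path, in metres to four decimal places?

Let ψ = atan2(Δy, Δx) = atan2(-13.64, 14.47) = -43.3087° be the start→goal bearing.
Normalize: d = |goal − start| / ρ = 19.885434/3.15 = 6.312836, α = (θ_start − ψ) mod 360° = 303.4087° = 5.295481 rad, β = (θ_goal − ψ) mod 360° = 313.7087° = 5.475250 rad.
Common terms: sin α = -0.834764, cos α = 0.550608, sin β = -0.722862, cos β = 0.690993, cos(α−β) = 0.983885, d² = 39.851902. Work in radians in the unit-radius frame; every candidate has L = ρ·(t + p + q).
LSL: p² = 2 + d² − 2cos(α−β) + 2d(sin α − sin β) = 38.471293; p = √p² = 6.202523; φ = atan2(cos β − cos α, d + sin α − sin β) = 0.022635 rad; t = (φ − α) mod 2π = 1.010339 rad, q = (β − φ) mod 2π = 5.452615 rad → L = 3.15·(1.010339 + 6.202523 + 5.452615) = 3.15·12.665477 = 39.896254 m
RSR: p² = 2 + d² − 2cos(α−β) + 2d(sin β − sin α) = 41.296971; p = √p² = 6.426272; φ = atan2(cos α − cos β, d − sin α + sin β) = -0.021847 rad; t = (α − φ) mod 2π = 5.317328 rad, q = (φ − β) mod 2π = 0.786088 rad → L = 3.15·(5.317328 + 6.426272 + 0.786088) = 3.15·12.529688 = 39.468518 m
LSR: p² = d² − 2 + 2cos(α−β) + 2d(sin α + sin β) = 20.153597; p = √p² = 4.489276; φ = atan2(−cos α − cos β, d + sin α + sin β) − atan2(−2, p) = 0.163709 rad; t = (φ − α) mod 2π = 1.151414 rad, q = (φ − β) mod 2π = 0.971645 rad → L = 3.15·(1.151414 + 4.489276 + 0.971645) = 3.15·6.612334 = 20.828852 m
RSL: p² = d² − 2 + 2cos(α−β) − 2d(sin α + sin β) = 59.485747; p = √p² = 7.712700; φ = atan2(cos α + cos β, d − sin α − sin β) − atan2(2, p) = -0.097259 rad; t = (α − φ) mod 2π = 5.392740 rad, q = (β − φ) mod 2π = 5.572509 rad → L = 3.15·(5.392740 + 7.712700 + 5.572509) = 3.15·18.677950 = 58.835542 m
RLR: c = (6 − d² + 2cos(α−β) + 2d(sin α − sin β))/8 = -4.162121, |c| > 1 → infeasible
LRL: c = (6 − d² + 2cos(α−β) − 2d(sin α − sin β))/8 = -3.808912, |c| > 1 → infeasible
Shortest: LSR with L = 20.828852 m ≈ 20.8289 m

20.8289 m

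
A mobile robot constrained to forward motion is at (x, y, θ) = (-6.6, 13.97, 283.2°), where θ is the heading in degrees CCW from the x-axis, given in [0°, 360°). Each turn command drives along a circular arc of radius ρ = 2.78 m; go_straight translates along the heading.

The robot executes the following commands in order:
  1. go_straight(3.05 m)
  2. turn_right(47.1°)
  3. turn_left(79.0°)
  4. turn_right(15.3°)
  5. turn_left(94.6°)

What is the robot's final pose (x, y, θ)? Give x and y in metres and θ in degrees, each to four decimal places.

(-1.5245, 3.7957, 34.4000°)

set_pose: (x, y, θ) = (-6.6000, 13.9700, 283.2000°), ρ = 2.78
go_straight(3.05): x += 3.05·cos θ, y += 3.05·sin θ → (-5.9035, 11.0006, 283.2000°)
turn_right(47.1°): centre at ρ to the right, rotate −47.1° → (-6.3026, 8.8152, 236.1000°)
turn_left(79.0°): centre at ρ to the left, rotate +79.0° → (-5.9575, 5.2955, 315.1000°)
turn_right(15.3°): centre at ρ to the right, rotate −15.3° → (-5.5075, 4.7079, 299.8000°)
turn_left(94.6°): centre at ρ to the left, rotate +94.6° → (-1.5245, 3.7957, 394.4000° ≡ 34.4000°)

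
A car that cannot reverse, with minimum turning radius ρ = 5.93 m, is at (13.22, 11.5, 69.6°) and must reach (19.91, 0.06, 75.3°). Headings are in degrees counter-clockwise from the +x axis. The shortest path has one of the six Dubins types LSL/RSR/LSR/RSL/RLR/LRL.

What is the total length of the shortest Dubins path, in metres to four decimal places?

Let ψ = atan2(Δy, Δx) = atan2(-11.44, 6.69) = -59.6813° be the start→goal bearing.
Normalize: d = |goal − start| / ρ = 13.252536/5.93 = 2.234829, α = (θ_start − ψ) mod 360° = 129.2813° = 2.256385 rad, β = (θ_goal − ψ) mod 360° = 134.9813° = 2.355868 rad.
Common terms: sin α = 0.774047, cos α = -0.633129, sin β = 0.707337, cos β = -0.706876, cos(α−β) = 0.995056, d² = 4.994460. Work in radians in the unit-radius frame; every candidate has L = ρ·(t + p + q).
LSL: p² = 2 + d² − 2cos(α−β) + 2d(sin α − sin β) = 5.302517; p = √p² = 2.302720; φ = atan2(cos β − cos α, d + sin α − sin β) = -0.032032 rad; t = (φ − α) mod 2π = 3.994769 rad, q = (β − φ) mod 2π = 2.387900 rad → L = 5.93·(3.994769 + 2.302720 + 2.387900) = 5.93·8.685389 = 51.504355 m
RSR: p² = 2 + d² − 2cos(α−β) + 2d(sin β − sin α) = 4.706181; p = √p² = 2.169373; φ = atan2(cos α − cos β, d − sin α + sin β) = 0.034001 rad; t = (α − φ) mod 2π = 2.222383 rad, q = (φ − β) mod 2π = 3.961318 rad → L = 5.93·(2.222383 + 2.169373 + 3.961318) = 5.93·8.353075 = 49.533735 m
LSR: p² = d² − 2 + 2cos(α−β) + 2d(sin α + sin β) = 11.605851; p = √p² = 3.406736; φ = atan2(−cos α − cos β, d + sin α + sin β) − atan2(−2, p) = 0.876932 rad; t = (φ − α) mod 2π = 4.903732 rad, q = (φ − β) mod 2π = 4.804248 rad → L = 5.93·(4.903732 + 3.406736 + 4.804248) = 5.93·13.114716 = 77.770269 m
RSL: p² = d² − 2 + 2cos(α−β) − 2d(sin α + sin β) = -1.636708 < 0 → infeasible
RLR: c = (6 − d² + 2cos(α−β) + 2d(sin α − sin β))/8 = 0.411727; p = 2π − arccos c = 5.136738 rad; φ = atan2(cos α − cos β, d − sin α + sin β) = 0.034001 rad; t = (α − φ + p/2) mod 2π = 4.790752 rad, q = (α − β − t + p) mod 2π = 0.246502 rad → L = 5.93·(4.790752 + 5.136738 + 0.246502) = 5.93·10.173992 = 60.331771 m
LRL: c = (6 − d² + 2cos(α−β) − 2d(sin α − sin β))/8 = 0.337185; p = 2π − arccos c = 5.056315 rad; φ = atan2(cos β − cos α, d + sin α − sin β) = -0.032032 rad; t = (φ − α + p/2) mod 2π = 0.239741 rad, q = (β − α − t + p) mod 2π = 4.916058 rad → L = 5.93·(0.239741 + 5.056315 + 4.916058) = 5.93·10.212113 = 60.557829 m
Shortest: RSR with L = 49.533735 m ≈ 49.5337 m

49.5337 m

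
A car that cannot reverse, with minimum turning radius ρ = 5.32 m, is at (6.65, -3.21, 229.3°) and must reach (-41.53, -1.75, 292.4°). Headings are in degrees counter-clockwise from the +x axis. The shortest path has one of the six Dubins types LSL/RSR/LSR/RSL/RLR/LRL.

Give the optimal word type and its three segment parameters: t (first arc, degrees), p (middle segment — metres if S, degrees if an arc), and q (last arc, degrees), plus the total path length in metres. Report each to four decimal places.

Let ψ = atan2(Δy, Δx) = atan2(1.46, -48.18) = 178.2643° be the start→goal bearing.
Normalize: d = |goal − start| / ρ = 48.202116/5.32 = 9.060548, α = (θ_start − ψ) mod 360° = 51.0357° = 0.890741 rad, β = (θ_goal − ψ) mod 360° = 114.1357° = 1.992044 rad.
Common terms: sin α = 0.777538, cos α = 0.628836, sin β = 0.912580, cos β = -0.408899, cos(α−β) = 0.452435, d² = 82.093533. Work in radians in the unit-radius frame; every candidate has L = ρ·(t + p + q).
LSL: p² = 2 + d² − 2cos(α−β) + 2d(sin α − sin β) = 80.741562; p = √p² = 8.985631; φ = atan2(cos β − cos α, d + sin α − sin β) = -0.115747 rad; t = (φ − α) mod 2π = 5.276698 rad, q = (β − φ) mod 2π = 2.107790 rad → L = 5.32·(5.276698 + 8.985631 + 2.107790) = 5.32·16.370119 = 87.089033 m
RSR: p² = 2 + d² − 2cos(α−β) + 2d(sin β − sin α) = 85.635764; p = √p² = 9.253959; φ = atan2(cos α − cos β, d − sin α + sin β) = 0.112376 rad; t = (α − φ) mod 2π = 0.778365 rad, q = (φ − β) mod 2π = 4.403517 rad → L = 5.32·(0.778365 + 9.253959 + 4.403517) = 5.32·14.435842 = 76.798679 m
LSR: p² = d² − 2 + 2cos(α−β) + 2d(sin α + sin β) = 111.625185; p = √p² = 10.565282; φ = atan2(−cos α − cos β, d + sin α + sin β) − atan2(−2, p) = 0.166630 rad; t = (φ − α) mod 2π = 5.559075 rad, q = (φ − β) mod 2π = 4.457772 rad → L = 5.32·(5.559075 + 10.565282 + 4.457772) = 5.32·20.582129 = 109.496924 m
RSL: p² = d² − 2 + 2cos(α−β) − 2d(sin α + sin β) = 50.371620; p = √p² = 7.097297; φ = atan2(cos α + cos β, d − sin α − sin β) − atan2(2, p) = -0.244843 rad; t = (α − φ) mod 2π = 1.135584 rad, q = (β − φ) mod 2π = 2.236887 rad → L = 5.32·(1.135584 + 7.097297 + 2.236887) = 5.32·10.469768 = 55.699165 m
RLR: c = (6 − d² + 2cos(α−β) + 2d(sin α − sin β))/8 = -9.704471, |c| > 1 → infeasible
LRL: c = (6 − d² + 2cos(α−β) − 2d(sin α − sin β))/8 = -9.092695, |c| > 1 → infeasible
Shortest: RSL with L = 55.699165 m ≈ 55.6992 m
Convert RSL to answer units (arcs ×180/π): t = 1.135584·180/π = 65.0642°, p = ρ·p = 5.32·7.097297 = 37.7576 m, q = 2.236887·180/π = 128.1642°, L = 55.6992 m.

RSL: t = 65.0642°, p = 37.7576 m, q = 128.1642°, L = 55.6992 m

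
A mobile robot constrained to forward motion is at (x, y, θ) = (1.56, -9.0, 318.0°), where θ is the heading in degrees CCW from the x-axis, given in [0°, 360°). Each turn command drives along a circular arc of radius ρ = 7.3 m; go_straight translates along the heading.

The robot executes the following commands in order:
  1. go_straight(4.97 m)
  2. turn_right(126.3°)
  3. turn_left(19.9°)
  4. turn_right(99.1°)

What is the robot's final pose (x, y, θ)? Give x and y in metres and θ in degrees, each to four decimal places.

set_pose: (x, y, θ) = (1.5600, -9.0000, 318.0000°), ρ = 7.3
go_straight(4.97): x += 4.97·cos θ, y += 4.97·sin θ → (5.2534, -12.3256, 318.0000°)
turn_right(126.3°): centre at ρ to the right, rotate −126.3° → (1.8491, -24.8989, 191.7000°)
turn_left(19.9°): centre at ρ to the left, rotate +19.9° → (-0.4956, -25.8296, 211.6000°)
turn_right(99.1°): centre at ρ to the right, rotate −99.1° → (-11.0650, -22.4056, 112.5000°)

(-11.0650, -22.4056, 112.5000°)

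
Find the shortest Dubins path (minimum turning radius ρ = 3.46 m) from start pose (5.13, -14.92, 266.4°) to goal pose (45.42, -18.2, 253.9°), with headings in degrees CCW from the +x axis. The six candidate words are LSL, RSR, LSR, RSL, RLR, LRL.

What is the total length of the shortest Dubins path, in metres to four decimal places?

45.9199 m

Let ψ = atan2(Δy, Δx) = atan2(-3.28, 40.29) = -4.6542° be the start→goal bearing.
Normalize: d = |goal − start| / ρ = 40.423292/3.46 = 11.683032, α = (θ_start − ψ) mod 360° = 271.0542° = 4.730788 rad, β = (θ_goal − ψ) mod 360° = 258.5542° = 4.512622 rad.
Common terms: sin α = -0.999831, cos α = 0.018398, sin β = -0.980113, cos β = -0.198441, cos(α−β) = 0.976296, d² = 136.493242. Work in radians in the unit-radius frame; every candidate has L = ρ·(t + p + q).
LSL: p² = 2 + d² − 2cos(α−β) + 2d(sin α − sin β) = 136.079919; p = √p² = 11.665330; φ = atan2(cos β − cos α, d + sin α − sin β) = -0.018589 rad; t = (φ − α) mod 2π = 1.533808 rad, q = (β − φ) mod 2π = 4.531211 rad → L = 3.46·(1.533808 + 11.665330 + 4.531211) = 3.46·17.730349 = 61.347007 m
RSR: p² = 2 + d² − 2cos(α−β) + 2d(sin β − sin α) = 137.001382; p = √p² = 11.704759; φ = atan2(cos α − cos β, d − sin α + sin β) = 0.018527 rad; t = (α − φ) mod 2π = 4.712261 rad, q = (φ − β) mod 2π = 1.789090 rad → L = 3.46·(4.712261 + 11.704759 + 1.789090) = 3.46·18.206110 = 62.993142 m
LSR: p² = d² − 2 + 2cos(α−β) + 2d(sin α + sin β) = 90.182347; p = √p² = 9.496439; φ = atan2(−cos α − cos β, d + sin α + sin β) − atan2(−2, p) = 0.226125 rad; t = (φ − α) mod 2π = 1.778523 rad, q = (φ − β) mod 2π = 1.996689 rad → L = 3.46·(1.778523 + 9.496439 + 1.996689) = 3.46·13.271650 = 45.919908 m
RSL: p² = d² − 2 + 2cos(α−β) − 2d(sin α + sin β) = 182.709322; p = √p² = 13.517001; φ = atan2(cos α + cos β, d − sin α − sin β) − atan2(2, p) = -0.160073 rad; t = (α − φ) mod 2π = 4.890861 rad, q = (β − φ) mod 2π = 4.672694 rad → L = 3.46·(4.890861 + 13.517001 + 4.672694) = 3.46·23.080556 = 79.858724 m
RLR: c = (6 − d² + 2cos(α−β) + 2d(sin α − sin β))/8 = -16.125173, |c| > 1 → infeasible
LRL: c = (6 − d² + 2cos(α−β) − 2d(sin α − sin β))/8 = -16.009990, |c| > 1 → infeasible
Shortest: LSR with L = 45.919908 m ≈ 45.9199 m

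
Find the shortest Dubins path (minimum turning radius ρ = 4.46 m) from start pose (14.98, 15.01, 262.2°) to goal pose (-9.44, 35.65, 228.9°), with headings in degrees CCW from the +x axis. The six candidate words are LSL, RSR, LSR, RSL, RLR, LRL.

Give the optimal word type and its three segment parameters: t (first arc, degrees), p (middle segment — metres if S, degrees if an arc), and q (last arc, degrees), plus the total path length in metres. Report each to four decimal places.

Let ψ = atan2(Δy, Δx) = atan2(20.64, -24.42) = 139.7952° be the start→goal bearing.
Normalize: d = |goal − start| / ρ = 31.974146/4.46 = 7.169091, α = (θ_start − ψ) mod 360° = 122.4048° = 2.136367 rad, β = (θ_goal − ψ) mod 360° = 89.1048° = 1.555172 rad.
Common terms: sin α = 0.844283, cos α = -0.535897, sin β = 0.999878, cos β = 0.015624, cos(α−β) = 0.835807, d² = 51.395866. Work in radians in the unit-radius frame; every candidate has L = ρ·(t + p + q).
LSL: p² = 2 + d² − 2cos(α−β) + 2d(sin α − sin β) = 49.493304; p = √p² = 7.035148; φ = atan2(cos β − cos α, d + sin α − sin β) = 0.078476 rad; t = (φ − α) mod 2π = 4.225294 rad, q = (β − φ) mod 2π = 1.476696 rad → L = 4.46·(4.225294 + 7.035148 + 1.476696) = 4.46·12.737138 = 56.807637 m
RSR: p² = 2 + d² − 2cos(α−β) + 2d(sin β − sin α) = 53.955198; p = √p² = 7.345420; φ = atan2(cos α − cos β, d − sin α + sin β) = -0.075154 rad; t = (α − φ) mod 2π = 2.211521 rad, q = (φ − β) mod 2π = 4.652859 rad → L = 4.46·(2.211521 + 7.345420 + 4.652859) = 4.46·14.209800 = 63.375709 m
LSR: p² = d² − 2 + 2cos(α−β) + 2d(sin α + sin β) = 77.509397; p = √p² = 8.803942; φ = atan2(−cos α − cos β, d + sin α + sin β) − atan2(−2, p) = 0.281039 rad; t = (φ − α) mod 2π = 4.427858 rad, q = (φ − β) mod 2π = 5.009052 rad → L = 4.46·(4.427858 + 8.803942 + 5.009052) = 4.46·18.240852 = 81.354201 m
RSL: p² = d² − 2 + 2cos(α−β) − 2d(sin α + sin β) = 24.625563; p = √p² = 4.962415; φ = atan2(cos α + cos β, d − sin α − sin β) − atan2(2, p) = -0.480511 rad; t = (α − φ) mod 2π = 2.616878 rad, q = (β − φ) mod 2π = 2.035683 rad → L = 4.46·(2.616878 + 4.962415 + 2.035683) = 4.46·9.614977 = 42.882796 m
RLR: c = (6 − d² + 2cos(α−β) + 2d(sin α − sin β))/8 = -5.744400, |c| > 1 → infeasible
LRL: c = (6 − d² + 2cos(α−β) − 2d(sin α − sin β))/8 = -5.186663, |c| > 1 → infeasible
Shortest: RSL with L = 42.882796 m ≈ 42.8828 m
Convert RSL to answer units (arcs ×180/π): t = 2.616878·180/π = 149.9361°, p = ρ·p = 4.46·4.962415 = 22.1324 m, q = 2.035683·180/π = 116.6361°, L = 42.8828 m.

RSL: t = 149.9361°, p = 22.1324 m, q = 116.6361°, L = 42.8828 m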